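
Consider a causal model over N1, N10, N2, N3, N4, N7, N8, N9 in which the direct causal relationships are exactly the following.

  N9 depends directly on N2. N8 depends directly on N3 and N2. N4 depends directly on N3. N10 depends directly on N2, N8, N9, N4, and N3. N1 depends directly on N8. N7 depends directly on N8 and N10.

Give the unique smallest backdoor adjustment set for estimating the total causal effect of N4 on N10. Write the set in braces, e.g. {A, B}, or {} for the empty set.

{N3}

Variables eligible for adjustment (non-descendants of N4, excluding N4 and N10): {N1, N2, N3, N8, N9}.
Backdoor paths from N4 to N10:
  P1: N4 <- N3 -> N8 <- N2 -> N9 -> N10
  P2: N4 <- N3 -> N8 <- N2 -> N10
  P3: N4 <- N3 -> N8 -> N10
  P4: N4 <- N3 -> N8 -> N7 <- N10
  P5: N4 <- N3 -> N10
The empty set is not sufficient: P3 (N4 <- N3 -> N8 -> N10) has no collider blocking it and no conditioned non-collider, so it is open.
Try {N3}:
  P1: blocked at fork node N3 ∈ conditioning set.
  P2: blocked at fork node N3 ∈ conditioning set.
  P3: blocked at fork node N3 ∈ conditioning set.
  P4: blocked at fork node N3 ∈ conditioning set.
  P5: blocked at fork node N3 ∈ conditioning set.
{N3} contains no descendant of N4 and blocks every backdoor path.
No other singleton works — e.g. {N2} leaves P3 open — so {N3} is the unique smallest valid adjustment set.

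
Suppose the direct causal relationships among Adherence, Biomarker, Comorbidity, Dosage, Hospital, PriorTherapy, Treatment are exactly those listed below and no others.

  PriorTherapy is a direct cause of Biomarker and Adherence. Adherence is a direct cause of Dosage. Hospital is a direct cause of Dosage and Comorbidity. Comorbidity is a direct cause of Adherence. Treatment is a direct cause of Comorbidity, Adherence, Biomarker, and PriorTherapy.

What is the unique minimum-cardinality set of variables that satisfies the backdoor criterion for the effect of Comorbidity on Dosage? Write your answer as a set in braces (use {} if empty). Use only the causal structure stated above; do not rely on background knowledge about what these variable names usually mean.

{Hospital, Treatment}

Variables eligible for adjustment (non-descendants of Comorbidity, excluding Comorbidity and Dosage): {Biomarker, Hospital, PriorTherapy, Treatment}.
Backdoor paths from Comorbidity to Dosage:
  P1: Comorbidity <- Hospital -> Dosage
  P2: Comorbidity <- Treatment -> PriorTherapy -> Adherence -> Dosage
  P3: Comorbidity <- Treatment -> Adherence -> Dosage
  P4: Comorbidity <- Treatment -> Biomarker <- PriorTherapy -> Adherence -> Dosage
The empty set is not sufficient: P1 (Comorbidity <- Hospital -> Dosage) has no collider blocking it and no conditioned non-collider, so it is open.
Try {Hospital, Treatment}:
  P1: blocked at fork node Hospital ∈ conditioning set.
  P2: blocked at fork node Treatment ∈ conditioning set.
  P3: blocked at fork node Treatment ∈ conditioning set.
  P4: blocked at fork node Treatment ∈ conditioning set.
{Hospital, Treatment} contains no descendant of Comorbidity and blocks every backdoor path.
Every element of {Hospital, Treatment} is needed (dropping Hospital leaves P1 open; dropping Treatment leaves P2 open), so no proper subset is valid.
Among all size-2 subsets of the eligible variables, only {Hospital, Treatment} blocks every backdoor path, so it is the unique smallest valid adjustment set.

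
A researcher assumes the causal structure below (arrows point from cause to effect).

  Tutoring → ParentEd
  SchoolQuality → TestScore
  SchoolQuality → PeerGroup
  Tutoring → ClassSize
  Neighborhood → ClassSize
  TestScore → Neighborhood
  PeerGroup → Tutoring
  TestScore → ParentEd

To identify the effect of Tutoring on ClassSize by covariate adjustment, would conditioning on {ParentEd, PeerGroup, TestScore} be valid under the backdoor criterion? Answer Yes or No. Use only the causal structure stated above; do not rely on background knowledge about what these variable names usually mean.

Backdoor paths from Tutoring to ClassSize (paths whose first edge points into Tutoring):
  P1: Tutoring <- PeerGroup <- SchoolQuality -> TestScore -> Neighborhood -> ClassSize
Condition 1 (no descendant of Tutoring in the set): FAILS — ParentEd is a descendant of Tutoring.
Condition 2 (every backdoor path blocked by {ParentEd, PeerGroup, TestScore}):
  P1: blocked at chain node PeerGroup ∈ conditioning set.
{ParentEd, PeerGroup, TestScore} does not satisfy the backdoor criterion.

No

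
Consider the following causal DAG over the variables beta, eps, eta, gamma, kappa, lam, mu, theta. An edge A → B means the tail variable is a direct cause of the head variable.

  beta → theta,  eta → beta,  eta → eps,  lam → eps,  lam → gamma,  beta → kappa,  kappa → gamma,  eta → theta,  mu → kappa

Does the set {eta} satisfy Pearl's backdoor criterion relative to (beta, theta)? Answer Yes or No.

Yes

Backdoor paths from beta to theta (paths whose first edge points into beta):
  P1: beta <- eta -> theta
Condition 1 (no descendant of beta in the set): holds — descendants of beta are {gamma, kappa, theta}; none are in {eta}.
Condition 2 (every backdoor path blocked by {eta}):
  P1: blocked at fork node eta ∈ conditioning set.
{eta} satisfies the backdoor criterion.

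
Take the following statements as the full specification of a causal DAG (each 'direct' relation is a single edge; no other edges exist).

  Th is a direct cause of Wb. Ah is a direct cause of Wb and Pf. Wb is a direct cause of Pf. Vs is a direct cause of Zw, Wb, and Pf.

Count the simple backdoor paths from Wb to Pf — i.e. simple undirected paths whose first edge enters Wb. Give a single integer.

2

A backdoor path from Wb to Pf is any simple undirected path whose first edge points into Wb (i.e. leaves Wb via a parent).
Parents of Wb: {Ah, Th, Vs}.
Enumerating:
  P1: Wb <- Ah -> Pf
  P2: Wb <- Vs -> Pf
That exhausts the simple backdoor paths. Count: 2.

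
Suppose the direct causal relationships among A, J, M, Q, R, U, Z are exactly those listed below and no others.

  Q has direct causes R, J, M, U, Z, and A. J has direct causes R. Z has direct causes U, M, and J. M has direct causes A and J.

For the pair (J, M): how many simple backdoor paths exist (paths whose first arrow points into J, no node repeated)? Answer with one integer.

4

A backdoor path from J to M is any simple undirected path whose first edge points into J (i.e. leaves J via a parent).
Parents of J: {R}.
Enumerating:
  P1: J <- R -> Q <- U -> Z <- M
  P2: J <- R -> Q <- A -> M
  P3: J <- R -> Q <- M
  P4: J <- R -> Q <- Z <- M
That exhausts the simple backdoor paths. Count: 4.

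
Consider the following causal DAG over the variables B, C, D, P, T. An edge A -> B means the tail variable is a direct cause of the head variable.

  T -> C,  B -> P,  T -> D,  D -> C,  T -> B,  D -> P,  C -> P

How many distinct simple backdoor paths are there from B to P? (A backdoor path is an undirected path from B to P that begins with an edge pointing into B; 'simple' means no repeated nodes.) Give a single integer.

4

A backdoor path from B to P is any simple undirected path whose first edge points into B (i.e. leaves B via a parent).
Parents of B: {T}.
Enumerating:
  P1: B <- T -> D -> C -> P
  P2: B <- T -> D -> P
  P3: B <- T -> C <- D -> P
  P4: B <- T -> C -> P
That exhausts the simple backdoor paths. Count: 4.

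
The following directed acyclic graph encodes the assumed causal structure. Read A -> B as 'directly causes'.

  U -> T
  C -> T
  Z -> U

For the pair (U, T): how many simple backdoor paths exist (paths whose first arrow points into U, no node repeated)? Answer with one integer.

0

A backdoor path from U to T is any simple undirected path whose first edge points into U (i.e. leaves U via a parent).
Parents of U: {Z}.
No simple path from any parent of U reaches T without revisiting U, so there are no backdoor paths.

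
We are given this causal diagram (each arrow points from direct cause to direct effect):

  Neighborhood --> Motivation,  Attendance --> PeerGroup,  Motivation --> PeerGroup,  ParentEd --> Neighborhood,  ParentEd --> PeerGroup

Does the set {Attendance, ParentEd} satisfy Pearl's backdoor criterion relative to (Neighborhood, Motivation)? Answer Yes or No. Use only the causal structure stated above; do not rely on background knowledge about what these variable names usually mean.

Yes

Backdoor paths from Neighborhood to Motivation (paths whose first edge points into Neighborhood):
  P1: Neighborhood <- ParentEd -> PeerGroup <- Motivation
Condition 1 (no descendant of Neighborhood in the set): holds — descendants of Neighborhood are {Motivation, PeerGroup}; none are in {Attendance, ParentEd}.
Condition 2 (every backdoor path blocked by {Attendance, ParentEd}):
  P1: blocked at fork node ParentEd ∈ conditioning set.
{Attendance, ParentEd} satisfies the backdoor criterion.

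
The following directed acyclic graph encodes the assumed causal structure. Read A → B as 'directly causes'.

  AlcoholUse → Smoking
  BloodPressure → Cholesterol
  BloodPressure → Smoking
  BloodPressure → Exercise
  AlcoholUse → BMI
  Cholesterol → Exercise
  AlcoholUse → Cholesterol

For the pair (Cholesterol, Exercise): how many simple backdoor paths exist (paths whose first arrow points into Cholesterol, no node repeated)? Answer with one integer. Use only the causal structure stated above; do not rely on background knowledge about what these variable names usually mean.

A backdoor path from Cholesterol to Exercise is any simple undirected path whose first edge points into Cholesterol (i.e. leaves Cholesterol via a parent).
Parents of Cholesterol: {AlcoholUse, BloodPressure}.
Enumerating:
  P1: Cholesterol <- AlcoholUse -> Smoking <- BloodPressure -> Exercise
  P2: Cholesterol <- BloodPressure -> Exercise
That exhausts the simple backdoor paths. Count: 2.

2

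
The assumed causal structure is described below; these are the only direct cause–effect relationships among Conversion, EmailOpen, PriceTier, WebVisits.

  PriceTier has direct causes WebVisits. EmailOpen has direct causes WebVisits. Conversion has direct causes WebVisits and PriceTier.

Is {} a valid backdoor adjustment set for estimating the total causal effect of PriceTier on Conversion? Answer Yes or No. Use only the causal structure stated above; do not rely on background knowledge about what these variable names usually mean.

No

Backdoor paths from PriceTier to Conversion (paths whose first edge points into PriceTier):
  P1: PriceTier <- WebVisits -> Conversion
Condition 1 (no descendant of PriceTier in the set): holds — descendants of PriceTier are {Conversion}; none are in {}.
Condition 2 (every backdoor path blocked by {}):
  P1: open — no interior node is in the conditioning set.
{} does not satisfy the backdoor criterion.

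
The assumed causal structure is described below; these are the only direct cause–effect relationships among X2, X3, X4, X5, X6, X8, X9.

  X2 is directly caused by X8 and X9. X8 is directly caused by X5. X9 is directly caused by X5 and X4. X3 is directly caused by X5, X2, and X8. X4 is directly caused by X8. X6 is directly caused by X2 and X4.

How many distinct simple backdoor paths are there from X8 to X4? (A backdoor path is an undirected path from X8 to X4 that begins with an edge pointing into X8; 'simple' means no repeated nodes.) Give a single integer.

A backdoor path from X8 to X4 is any simple undirected path whose first edge points into X8 (i.e. leaves X8 via a parent).
Parents of X8: {X5}.
Enumerating:
  P1: X8 <- X5 -> X9 <- X4
  P2: X8 <- X5 -> X9 -> X2 -> X6 <- X4
  P3: X8 <- X5 -> X3 <- X2 <- X9 <- X4
  P4: X8 <- X5 -> X3 <- X2 -> X6 <- X4
That exhausts the simple backdoor paths. Count: 4.

4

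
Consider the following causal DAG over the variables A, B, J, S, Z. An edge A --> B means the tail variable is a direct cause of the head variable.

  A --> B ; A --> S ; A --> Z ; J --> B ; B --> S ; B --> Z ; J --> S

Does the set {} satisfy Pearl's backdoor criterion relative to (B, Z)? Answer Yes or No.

Backdoor paths from B to Z (paths whose first edge points into B):
  P1: B <- A -> Z
  P2: B <- J -> S <- A -> Z
Condition 1 (no descendant of B in the set): holds — descendants of B are {S, Z}; none are in {}.
Condition 2 (every backdoor path blocked by {}):
  P1: open — no interior node is in the conditioning set.
  P2: blocked at collider S (neither it nor any descendant is in the conditioning set).
{} does not satisfy the backdoor criterion.

No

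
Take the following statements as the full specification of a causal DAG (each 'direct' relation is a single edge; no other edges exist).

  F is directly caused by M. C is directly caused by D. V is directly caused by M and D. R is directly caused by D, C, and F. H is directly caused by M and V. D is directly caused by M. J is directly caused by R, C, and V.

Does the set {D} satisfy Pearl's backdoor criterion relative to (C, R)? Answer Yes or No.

Backdoor paths from C to R (paths whose first edge points into C):
  P1: C <- D <- M -> V -> J <- R
  P2: C <- D <- M -> F -> R
  P3: C <- D <- M -> H <- V -> J <- R
  P4: C <- D -> V <- M -> F -> R
  P5: C <- D -> V -> H <- M -> F -> R
  P6: C <- D -> V -> J <- R
  P7: C <- D -> R
Condition 1 (no descendant of C in the set): holds — descendants of C are {J, R}; none are in {D}.
Condition 2 (every backdoor path blocked by {D}):
  P1: blocked at chain node D ∈ conditioning set.
  P2: blocked at chain node D ∈ conditioning set.
  P3: blocked at chain node D ∈ conditioning set.
  P4: blocked at fork node D ∈ conditioning set.
  P5: blocked at fork node D ∈ conditioning set.
  P6: blocked at fork node D ∈ conditioning set.
  P7: blocked at fork node D ∈ conditioning set.
{D} satisfies the backdoor criterion.

Yes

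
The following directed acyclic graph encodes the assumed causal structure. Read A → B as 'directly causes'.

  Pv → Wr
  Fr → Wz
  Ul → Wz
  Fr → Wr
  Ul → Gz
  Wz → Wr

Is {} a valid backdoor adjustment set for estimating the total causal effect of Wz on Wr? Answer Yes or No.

Backdoor paths from Wz to Wr (paths whose first edge points into Wz):
  P1: Wz <- Fr -> Wr
Condition 1 (no descendant of Wz in the set): holds — descendants of Wz are {Wr}; none are in {}.
Condition 2 (every backdoor path blocked by {}):
  P1: open — no interior node is in the conditioning set.
{} does not satisfy the backdoor criterion.

No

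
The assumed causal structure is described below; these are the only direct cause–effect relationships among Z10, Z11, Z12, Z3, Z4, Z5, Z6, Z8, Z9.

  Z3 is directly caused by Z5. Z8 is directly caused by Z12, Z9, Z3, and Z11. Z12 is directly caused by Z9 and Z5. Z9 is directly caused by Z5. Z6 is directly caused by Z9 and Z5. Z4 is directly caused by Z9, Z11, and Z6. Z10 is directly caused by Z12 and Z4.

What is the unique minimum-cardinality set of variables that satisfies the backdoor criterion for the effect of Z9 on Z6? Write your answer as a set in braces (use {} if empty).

{Z5}

Variables eligible for adjustment (non-descendants of Z9, excluding Z9 and Z6): {Z11, Z3, Z5}.
Backdoor paths from Z9 to Z6:
  P1: Z9 <- Z5 -> Z6
  P2: Z9 <- Z5 -> Z12 -> Z10 <- Z4 <- Z6
  P3: Z9 <- Z5 -> Z12 -> Z8 <- Z11 -> Z4 <- Z6
  P4: Z9 <- Z5 -> Z3 -> Z8 <- Z11 -> Z4 <- Z6
  P5: Z9 <- Z5 -> Z3 -> Z8 <- Z12 -> Z10 <- Z4 <- Z6
The empty set is not sufficient: P1 (Z9 <- Z5 -> Z6) has no collider blocking it and no conditioned non-collider, so it is open.
Try {Z5}:
  P1: blocked at fork node Z5 ∈ conditioning set.
  P2: blocked at fork node Z5 ∈ conditioning set.
  P3: blocked at fork node Z5 ∈ conditioning set.
  P4: blocked at fork node Z5 ∈ conditioning set.
  P5: blocked at fork node Z5 ∈ conditioning set.
{Z5} contains no descendant of Z9 and blocks every backdoor path.
No other singleton works — e.g. {Z11} leaves P1 open — so {Z5} is the unique smallest valid adjustment set.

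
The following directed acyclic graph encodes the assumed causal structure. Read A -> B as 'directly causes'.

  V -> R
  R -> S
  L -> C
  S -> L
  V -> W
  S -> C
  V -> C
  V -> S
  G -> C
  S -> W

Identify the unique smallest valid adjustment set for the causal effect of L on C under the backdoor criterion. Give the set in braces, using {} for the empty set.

Variables eligible for adjustment (non-descendants of L, excluding L and C): {G, R, S, V, W}.
Backdoor paths from L to C:
  P1: L <- S <- V -> C
  P2: L <- S <- R <- V -> C
  P3: L <- S -> C
  P4: L <- S -> W <- V -> C
The empty set is not sufficient: P1 (L <- S <- V -> C) has no collider blocking it and no conditioned non-collider, so it is open.
Try {S}:
  P1: blocked at chain node S ∈ conditioning set.
  P2: blocked at chain node S ∈ conditioning set.
  P3: blocked at fork node S ∈ conditioning set.
  P4: blocked at fork node S ∈ conditioning set.
{S} contains no descendant of L and blocks every backdoor path.
No other singleton works — e.g. {V} leaves P3 open — so {S} is the unique smallest valid adjustment set.

{S}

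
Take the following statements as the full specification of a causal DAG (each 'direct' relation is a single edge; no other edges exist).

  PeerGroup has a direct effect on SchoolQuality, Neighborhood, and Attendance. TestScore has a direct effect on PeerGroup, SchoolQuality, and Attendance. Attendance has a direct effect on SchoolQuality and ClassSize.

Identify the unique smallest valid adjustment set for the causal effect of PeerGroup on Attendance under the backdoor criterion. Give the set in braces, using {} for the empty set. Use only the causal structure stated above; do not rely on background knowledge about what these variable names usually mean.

{TestScore}

Variables eligible for adjustment (non-descendants of PeerGroup, excluding PeerGroup and Attendance): {TestScore}.
Backdoor paths from PeerGroup to Attendance:
  P1: PeerGroup <- TestScore -> Attendance
  P2: PeerGroup <- TestScore -> SchoolQuality <- Attendance
The empty set is not sufficient: P1 (PeerGroup <- TestScore -> Attendance) has no collider blocking it and no conditioned non-collider, so it is open.
Try {TestScore}:
  P1: blocked at fork node TestScore ∈ conditioning set.
  P2: blocked at fork node TestScore ∈ conditioning set.
{TestScore} contains no descendant of PeerGroup and blocks every backdoor path.
{TestScore} is the unique smallest valid adjustment set.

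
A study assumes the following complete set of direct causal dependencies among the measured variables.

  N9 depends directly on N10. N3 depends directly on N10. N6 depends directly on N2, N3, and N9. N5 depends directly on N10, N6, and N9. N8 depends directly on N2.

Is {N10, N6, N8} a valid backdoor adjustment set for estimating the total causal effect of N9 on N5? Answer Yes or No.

No

Backdoor paths from N9 to N5 (paths whose first edge points into N9):
  P1: N9 <- N10 -> N3 -> N6 -> N5
  P2: N9 <- N10 -> N5
Condition 1 (no descendant of N9 in the set): FAILS — N6 is a descendant of N9.
Condition 2 (every backdoor path blocked by {N10, N6, N8}):
  P1: blocked at fork node N10 ∈ conditioning set.
  P2: blocked at fork node N10 ∈ conditioning set.
{N10, N6, N8} does not satisfy the backdoor criterion.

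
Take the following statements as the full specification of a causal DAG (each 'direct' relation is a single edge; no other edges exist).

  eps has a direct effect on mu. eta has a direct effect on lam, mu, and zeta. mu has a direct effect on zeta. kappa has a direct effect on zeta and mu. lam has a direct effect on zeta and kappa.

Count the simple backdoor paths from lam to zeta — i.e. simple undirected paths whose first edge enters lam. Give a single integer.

3

A backdoor path from lam to zeta is any simple undirected path whose first edge points into lam (i.e. leaves lam via a parent).
Parents of lam: {eta}.
Enumerating:
  P1: lam <- eta -> mu <- kappa -> zeta
  P2: lam <- eta -> mu -> zeta
  P3: lam <- eta -> zeta
That exhausts the simple backdoor paths. Count: 3.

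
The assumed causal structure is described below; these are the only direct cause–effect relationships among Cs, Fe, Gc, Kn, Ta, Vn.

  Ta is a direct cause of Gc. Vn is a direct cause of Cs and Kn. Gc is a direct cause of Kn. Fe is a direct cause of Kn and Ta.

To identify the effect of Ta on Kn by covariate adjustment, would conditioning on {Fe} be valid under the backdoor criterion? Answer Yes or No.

Backdoor paths from Ta to Kn (paths whose first edge points into Ta):
  P1: Ta <- Fe -> Kn
Condition 1 (no descendant of Ta in the set): holds — descendants of Ta are {Gc, Kn}; none are in {Fe}.
Condition 2 (every backdoor path blocked by {Fe}):
  P1: blocked at fork node Fe ∈ conditioning set.
{Fe} satisfies the backdoor criterion.

Yes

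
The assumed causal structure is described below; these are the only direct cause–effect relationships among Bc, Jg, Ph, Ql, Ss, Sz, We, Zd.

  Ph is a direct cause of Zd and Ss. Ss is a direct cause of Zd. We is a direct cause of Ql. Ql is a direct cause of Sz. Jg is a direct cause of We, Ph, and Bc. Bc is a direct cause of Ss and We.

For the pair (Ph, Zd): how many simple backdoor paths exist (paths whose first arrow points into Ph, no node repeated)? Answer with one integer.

A backdoor path from Ph to Zd is any simple undirected path whose first edge points into Ph (i.e. leaves Ph via a parent).
Parents of Ph: {Jg}.
Enumerating:
  P1: Ph <- Jg -> Bc -> Ss -> Zd
  P2: Ph <- Jg -> We <- Bc -> Ss -> Zd
That exhausts the simple backdoor paths. Count: 2.

2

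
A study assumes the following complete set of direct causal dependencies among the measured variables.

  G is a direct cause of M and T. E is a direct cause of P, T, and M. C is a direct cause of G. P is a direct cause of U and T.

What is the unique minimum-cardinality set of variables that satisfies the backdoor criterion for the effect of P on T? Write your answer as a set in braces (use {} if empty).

{E}

Variables eligible for adjustment (non-descendants of P, excluding P and T): {C, E, G, M}.
Backdoor paths from P to T:
  P1: P <- E -> M <- G -> T
  P2: P <- E -> T
The empty set is not sufficient: P2 (P <- E -> T) has no collider blocking it and no conditioned non-collider, so it is open.
Try {E}:
  P1: blocked at fork node E ∈ conditioning set.
  P2: blocked at fork node E ∈ conditioning set.
{E} contains no descendant of P and blocks every backdoor path.
No other singleton works — e.g. {C} leaves P2 open — so {E} is the unique smallest valid adjustment set.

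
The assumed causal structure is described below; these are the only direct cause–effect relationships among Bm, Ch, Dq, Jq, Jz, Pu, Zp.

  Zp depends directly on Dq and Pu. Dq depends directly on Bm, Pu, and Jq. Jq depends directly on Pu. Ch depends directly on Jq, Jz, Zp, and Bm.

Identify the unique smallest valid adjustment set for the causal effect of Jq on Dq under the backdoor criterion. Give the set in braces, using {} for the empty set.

Variables eligible for adjustment (non-descendants of Jq, excluding Jq and Dq): {Bm, Jz, Pu}.
Backdoor paths from Jq to Dq:
  P1: Jq <- Pu -> Dq
  P2: Jq <- Pu -> Zp <- Dq
  P3: Jq <- Pu -> Zp -> Ch <- Bm -> Dq
The empty set is not sufficient: P1 (Jq <- Pu -> Dq) has no collider blocking it and no conditioned non-collider, so it is open.
Try {Pu}:
  P1: blocked at fork node Pu ∈ conditioning set.
  P2: blocked at fork node Pu ∈ conditioning set.
  P3: blocked at fork node Pu ∈ conditioning set.
{Pu} contains no descendant of Jq and blocks every backdoor path.
No other singleton works — e.g. {Bm} leaves P1 open — so {Pu} is the unique smallest valid adjustment set.

{Pu}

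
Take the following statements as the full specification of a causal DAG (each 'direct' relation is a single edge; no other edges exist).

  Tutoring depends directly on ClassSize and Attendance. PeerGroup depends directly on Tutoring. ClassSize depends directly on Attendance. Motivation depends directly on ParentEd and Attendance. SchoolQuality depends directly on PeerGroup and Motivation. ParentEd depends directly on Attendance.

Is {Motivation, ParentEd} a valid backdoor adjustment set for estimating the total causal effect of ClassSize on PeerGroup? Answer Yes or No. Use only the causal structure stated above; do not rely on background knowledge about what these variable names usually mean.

No

Backdoor paths from ClassSize to PeerGroup (paths whose first edge points into ClassSize):
  P1: ClassSize <- Attendance -> ParentEd -> Motivation -> SchoolQuality <- PeerGroup
  P2: ClassSize <- Attendance -> Tutoring -> PeerGroup
  P3: ClassSize <- Attendance -> Motivation -> SchoolQuality <- PeerGroup
Condition 1 (no descendant of ClassSize in the set): holds — descendants of ClassSize are {PeerGroup, SchoolQuality, Tutoring}; none are in {Motivation, ParentEd}.
Condition 2 (every backdoor path blocked by {Motivation, ParentEd}):
  P1: blocked at chain node ParentEd ∈ conditioning set.
  P2: open — no interior node is in the conditioning set.
  P3: blocked at chain node Motivation ∈ conditioning set.
{Motivation, ParentEd} does not satisfy the backdoor criterion.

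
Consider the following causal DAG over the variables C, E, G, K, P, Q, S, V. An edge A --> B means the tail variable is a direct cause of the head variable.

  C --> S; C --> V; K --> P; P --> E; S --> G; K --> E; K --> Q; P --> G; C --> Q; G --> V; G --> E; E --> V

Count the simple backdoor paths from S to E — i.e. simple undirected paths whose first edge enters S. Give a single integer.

8

A backdoor path from S to E is any simple undirected path whose first edge points into S (i.e. leaves S via a parent).
Parents of S: {C}.
Enumerating:
  P1: S <- C -> Q <- K -> P -> G -> E
  P2: S <- C -> Q <- K -> P -> G -> V <- E
  P3: S <- C -> Q <- K -> P -> E
  P4: S <- C -> Q <- K -> E
  P5: S <- C -> V <- G <- P <- K -> E
  P6: S <- C -> V <- G <- P -> E
  P7: S <- C -> V <- G -> E
  P8: S <- C -> V <- E
That exhausts the simple backdoor paths. Count: 8.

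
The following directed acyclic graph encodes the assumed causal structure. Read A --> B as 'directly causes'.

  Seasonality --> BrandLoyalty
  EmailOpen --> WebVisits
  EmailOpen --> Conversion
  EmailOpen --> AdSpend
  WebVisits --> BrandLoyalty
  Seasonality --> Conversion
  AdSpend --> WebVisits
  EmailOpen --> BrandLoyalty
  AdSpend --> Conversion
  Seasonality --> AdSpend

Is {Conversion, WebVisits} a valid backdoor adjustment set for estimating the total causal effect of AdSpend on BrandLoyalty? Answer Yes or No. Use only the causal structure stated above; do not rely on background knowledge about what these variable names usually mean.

Backdoor paths from AdSpend to BrandLoyalty (paths whose first edge points into AdSpend):
  P1: AdSpend <- Seasonality -> Conversion <- EmailOpen -> WebVisits -> BrandLoyalty
  P2: AdSpend <- Seasonality -> Conversion <- EmailOpen -> BrandLoyalty
  P3: AdSpend <- Seasonality -> BrandLoyalty
  P4: AdSpend <- EmailOpen -> Conversion <- Seasonality -> BrandLoyalty
  P5: AdSpend <- EmailOpen -> WebVisits -> BrandLoyalty
  P6: AdSpend <- EmailOpen -> BrandLoyalty
Condition 1 (no descendant of AdSpend in the set): FAILS — Conversion and WebVisits are descendants of AdSpend.
Condition 2 (every backdoor path blocked by {Conversion, WebVisits}):
  P1: blocked at chain node WebVisits ∈ conditioning set.
  P2: open — collider(s) Conversion are conditioned on (or have a conditioned descendant) and no non-collider on the path is in the set.
  P3: open — no interior node is in the conditioning set.
  P4: open — collider(s) Conversion are conditioned on (or have a conditioned descendant) and no non-collider on the path is in the set.
  P5: blocked at chain node WebVisits ∈ conditioning set.
  P6: open — no interior node is in the conditioning set.
{Conversion, WebVisits} does not satisfy the backdoor criterion.

No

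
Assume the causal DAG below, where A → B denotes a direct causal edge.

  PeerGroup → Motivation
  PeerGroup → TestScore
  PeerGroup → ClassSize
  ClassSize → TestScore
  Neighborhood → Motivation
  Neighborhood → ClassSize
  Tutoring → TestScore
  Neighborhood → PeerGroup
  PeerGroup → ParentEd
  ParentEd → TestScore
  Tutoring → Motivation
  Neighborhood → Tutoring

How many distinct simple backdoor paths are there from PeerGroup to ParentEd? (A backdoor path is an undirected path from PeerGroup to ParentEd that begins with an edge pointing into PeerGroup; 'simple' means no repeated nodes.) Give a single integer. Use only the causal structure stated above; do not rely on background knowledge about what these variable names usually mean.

3

A backdoor path from PeerGroup to ParentEd is any simple undirected path whose first edge points into PeerGroup (i.e. leaves PeerGroup via a parent).
Parents of PeerGroup: {Neighborhood}.
Enumerating:
  P1: PeerGroup <- Neighborhood -> Tutoring -> TestScore <- ParentEd
  P2: PeerGroup <- Neighborhood -> Motivation <- Tutoring -> TestScore <- ParentEd
  P3: PeerGroup <- Neighborhood -> ClassSize -> TestScore <- ParentEd
That exhausts the simple backdoor paths. Count: 3.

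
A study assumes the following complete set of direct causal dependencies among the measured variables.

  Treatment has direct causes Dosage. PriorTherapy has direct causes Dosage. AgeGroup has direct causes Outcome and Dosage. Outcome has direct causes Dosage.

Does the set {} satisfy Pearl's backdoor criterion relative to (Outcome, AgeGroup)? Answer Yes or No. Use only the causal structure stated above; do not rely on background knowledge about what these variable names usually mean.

No

Backdoor paths from Outcome to AgeGroup (paths whose first edge points into Outcome):
  P1: Outcome <- Dosage -> AgeGroup
Condition 1 (no descendant of Outcome in the set): holds — descendants of Outcome are {AgeGroup}; none are in {}.
Condition 2 (every backdoor path blocked by {}):
  P1: open — no interior node is in the conditioning set.
{} does not satisfy the backdoor criterion.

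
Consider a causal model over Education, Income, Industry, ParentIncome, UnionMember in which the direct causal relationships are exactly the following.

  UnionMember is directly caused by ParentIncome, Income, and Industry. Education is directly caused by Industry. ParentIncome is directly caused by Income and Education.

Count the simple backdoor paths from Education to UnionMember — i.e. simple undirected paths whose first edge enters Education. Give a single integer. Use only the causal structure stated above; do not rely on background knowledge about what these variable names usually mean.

A backdoor path from Education to UnionMember is any simple undirected path whose first edge points into Education (i.e. leaves Education via a parent).
Parents of Education: {Industry}.
Enumerating:
  P1: Education <- Industry -> UnionMember
That exhausts the simple backdoor paths. Count: 1.

1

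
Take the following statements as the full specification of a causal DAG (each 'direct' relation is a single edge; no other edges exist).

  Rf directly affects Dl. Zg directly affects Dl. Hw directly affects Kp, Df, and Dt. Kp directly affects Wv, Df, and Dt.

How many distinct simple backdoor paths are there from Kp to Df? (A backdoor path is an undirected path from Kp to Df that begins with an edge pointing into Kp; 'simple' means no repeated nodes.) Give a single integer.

1

A backdoor path from Kp to Df is any simple undirected path whose first edge points into Kp (i.e. leaves Kp via a parent).
Parents of Kp: {Hw}.
Enumerating:
  P1: Kp <- Hw -> Df
That exhausts the simple backdoor paths. Count: 1.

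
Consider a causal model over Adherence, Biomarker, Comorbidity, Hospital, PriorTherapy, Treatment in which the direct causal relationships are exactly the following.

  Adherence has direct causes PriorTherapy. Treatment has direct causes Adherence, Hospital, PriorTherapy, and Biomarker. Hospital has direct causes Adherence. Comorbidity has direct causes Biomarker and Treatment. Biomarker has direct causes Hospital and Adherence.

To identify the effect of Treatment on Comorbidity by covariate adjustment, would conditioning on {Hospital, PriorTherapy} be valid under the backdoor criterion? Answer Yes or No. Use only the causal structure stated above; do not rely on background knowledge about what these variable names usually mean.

No

Backdoor paths from Treatment to Comorbidity (paths whose first edge points into Treatment):
  P1: Treatment <- PriorTherapy -> Adherence -> Hospital -> Biomarker -> Comorbidity
  P2: Treatment <- PriorTherapy -> Adherence -> Biomarker -> Comorbidity
  P3: Treatment <- Adherence -> Hospital -> Biomarker -> Comorbidity
  P4: Treatment <- Adherence -> Biomarker -> Comorbidity
  P5: Treatment <- Hospital <- Adherence -> Biomarker -> Comorbidity
  P6: Treatment <- Hospital -> Biomarker -> Comorbidity
  P7: Treatment <- Biomarker -> Comorbidity
Condition 1 (no descendant of Treatment in the set): holds — descendants of Treatment are {Comorbidity}; none are in {Hospital, PriorTherapy}.
Condition 2 (every backdoor path blocked by {Hospital, PriorTherapy}):
  P1: blocked at fork node PriorTherapy ∈ conditioning set.
  P2: blocked at fork node PriorTherapy ∈ conditioning set.
  P3: blocked at chain node Hospital ∈ conditioning set.
  P4: open — no interior node is in the conditioning set.
  P5: blocked at chain node Hospital ∈ conditioning set.
  P6: blocked at fork node Hospital ∈ conditioning set.
  P7: open — no interior node is in the conditioning set.
{Hospital, PriorTherapy} does not satisfy the backdoor criterion.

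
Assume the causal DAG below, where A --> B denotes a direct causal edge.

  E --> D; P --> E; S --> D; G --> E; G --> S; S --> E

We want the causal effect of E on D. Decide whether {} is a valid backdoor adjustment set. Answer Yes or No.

Backdoor paths from E to D (paths whose first edge points into E):
  P1: E <- G -> S -> D
  P2: E <- S -> D
Condition 1 (no descendant of E in the set): holds — descendants of E are {D}; none are in {}.
Condition 2 (every backdoor path blocked by {}):
  P1: open — no interior node is in the conditioning set.
  P2: open — no interior node is in the conditioning set.
{} does not satisfy the backdoor criterion.

No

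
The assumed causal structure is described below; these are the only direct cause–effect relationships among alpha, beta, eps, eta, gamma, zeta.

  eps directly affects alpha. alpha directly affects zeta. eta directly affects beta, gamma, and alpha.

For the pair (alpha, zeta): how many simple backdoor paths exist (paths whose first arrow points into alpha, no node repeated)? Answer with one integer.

0

A backdoor path from alpha to zeta is any simple undirected path whose first edge points into alpha (i.e. leaves alpha via a parent).
Parents of alpha: {eps, eta}.
No simple path from any parent of alpha reaches zeta without revisiting alpha, so there are no backdoor paths.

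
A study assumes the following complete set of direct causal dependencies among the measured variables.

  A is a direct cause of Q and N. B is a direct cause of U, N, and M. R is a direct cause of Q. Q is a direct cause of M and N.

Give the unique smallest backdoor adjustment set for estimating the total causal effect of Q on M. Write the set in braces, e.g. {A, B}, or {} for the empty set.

Variables eligible for adjustment (non-descendants of Q, excluding Q and M): {A, B, R, U}.
Backdoor paths from Q to M:
  P1: Q <- A -> N <- B -> M
Each backdoor path contains an unconditioned collider, so every path is already blocked with the empty conditioning set:
  P1: blocked at collider N (neither it nor any descendant is in the conditioning set).
The empty set is therefore the unique smallest valid set.

{}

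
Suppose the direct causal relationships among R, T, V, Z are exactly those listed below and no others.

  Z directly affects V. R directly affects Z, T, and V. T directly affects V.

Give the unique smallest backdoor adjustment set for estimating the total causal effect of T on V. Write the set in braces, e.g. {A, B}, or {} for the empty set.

Variables eligible for adjustment (non-descendants of T, excluding T and V): {R, Z}.
Backdoor paths from T to V:
  P1: T <- R -> Z -> V
  P2: T <- R -> V
The empty set is not sufficient: P1 (T <- R -> Z -> V) has no collider blocking it and no conditioned non-collider, so it is open.
Try {R}:
  P1: blocked at fork node R ∈ conditioning set.
  P2: blocked at fork node R ∈ conditioning set.
{R} contains no descendant of T and blocks every backdoor path.
No other singleton works — e.g. {Z} leaves P2 open — so {R} is the unique smallest valid adjustment set.

{R}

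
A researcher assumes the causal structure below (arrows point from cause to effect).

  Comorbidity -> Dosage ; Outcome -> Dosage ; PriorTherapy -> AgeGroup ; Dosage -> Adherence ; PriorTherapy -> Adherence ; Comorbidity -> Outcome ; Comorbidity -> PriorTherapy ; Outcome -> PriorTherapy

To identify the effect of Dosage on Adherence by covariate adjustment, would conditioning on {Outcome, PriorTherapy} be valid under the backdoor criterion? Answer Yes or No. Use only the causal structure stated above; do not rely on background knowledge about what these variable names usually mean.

Backdoor paths from Dosage to Adherence (paths whose first edge points into Dosage):
  P1: Dosage <- Comorbidity -> Outcome -> PriorTherapy -> Adherence
  P2: Dosage <- Comorbidity -> PriorTherapy -> Adherence
  P3: Dosage <- Outcome <- Comorbidity -> PriorTherapy -> Adherence
  P4: Dosage <- Outcome -> PriorTherapy -> Adherence
Condition 1 (no descendant of Dosage in the set): holds — descendants of Dosage are {Adherence}; none are in {Outcome, PriorTherapy}.
Condition 2 (every backdoor path blocked by {Outcome, PriorTherapy}):
  P1: blocked at chain node Outcome ∈ conditioning set.
  P2: blocked at chain node PriorTherapy ∈ conditioning set.
  P3: blocked at chain node Outcome ∈ conditioning set.
  P4: blocked at fork node Outcome ∈ conditioning set.
{Outcome, PriorTherapy} satisfies the backdoor criterion.

Yes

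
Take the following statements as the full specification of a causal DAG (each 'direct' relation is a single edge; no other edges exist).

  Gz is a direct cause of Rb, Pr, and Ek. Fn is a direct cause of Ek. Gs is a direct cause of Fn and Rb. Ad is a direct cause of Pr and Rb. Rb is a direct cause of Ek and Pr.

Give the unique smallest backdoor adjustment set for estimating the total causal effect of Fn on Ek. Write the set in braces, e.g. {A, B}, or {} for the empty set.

Variables eligible for adjustment (non-descendants of Fn, excluding Fn and Ek): {Ad, Gs, Gz, Pr, Rb}.
Backdoor paths from Fn to Ek:
  P1: Fn <- Gs -> Rb <- Gz -> Ek
  P2: Fn <- Gs -> Rb <- Ad -> Pr <- Gz -> Ek
  P3: Fn <- Gs -> Rb -> Ek
  P4: Fn <- Gs -> Rb -> Pr <- Gz -> Ek
The empty set is not sufficient: P3 (Fn <- Gs -> Rb -> Ek) has no collider blocking it and no conditioned non-collider, so it is open.
Try {Gs}:
  P1: blocked at fork node Gs ∈ conditioning set.
  P2: blocked at fork node Gs ∈ conditioning set.
  P3: blocked at fork node Gs ∈ conditioning set.
  P4: blocked at fork node Gs ∈ conditioning set.
{Gs} contains no descendant of Fn and blocks every backdoor path.
No other singleton works — e.g. {Gz} leaves P3 open — so {Gs} is the unique smallest valid adjustment set.

{Gs}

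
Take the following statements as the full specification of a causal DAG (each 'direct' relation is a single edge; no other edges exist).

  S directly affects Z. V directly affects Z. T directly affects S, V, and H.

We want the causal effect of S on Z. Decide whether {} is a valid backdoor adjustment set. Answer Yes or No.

No

Backdoor paths from S to Z (paths whose first edge points into S):
  P1: S <- T -> V -> Z
Condition 1 (no descendant of S in the set): holds — descendants of S are {Z}; none are in {}.
Condition 2 (every backdoor path blocked by {}):
  P1: open — no interior node is in the conditioning set.
{} does not satisfy the backdoor criterion.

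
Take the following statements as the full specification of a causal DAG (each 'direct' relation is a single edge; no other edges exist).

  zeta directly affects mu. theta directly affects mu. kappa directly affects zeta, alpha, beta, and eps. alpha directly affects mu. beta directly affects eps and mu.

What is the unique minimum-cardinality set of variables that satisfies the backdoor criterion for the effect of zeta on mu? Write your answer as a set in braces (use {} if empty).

Variables eligible for adjustment (non-descendants of zeta, excluding zeta and mu): {alpha, beta, eps, kappa, theta}.
Backdoor paths from zeta to mu:
  P1: zeta <- kappa -> beta -> mu
  P2: zeta <- kappa -> eps <- beta -> mu
  P3: zeta <- kappa -> alpha -> mu
The empty set is not sufficient: P1 (zeta <- kappa -> beta -> mu) has no collider blocking it and no conditioned non-collider, so it is open.
Try {kappa}:
  P1: blocked at fork node kappa ∈ conditioning set.
  P2: blocked at fork node kappa ∈ conditioning set.
  P3: blocked at fork node kappa ∈ conditioning set.
{kappa} contains no descendant of zeta and blocks every backdoor path.
No other singleton works — e.g. {theta} leaves P1 open — so {kappa} is the unique smallest valid adjustment set.

{kappa}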